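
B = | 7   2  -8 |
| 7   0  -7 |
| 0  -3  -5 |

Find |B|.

Expand along column 1:
  + 7 · |0 -7; -3 -5| = 7·(0 − 21) = -147
  − 7 · |2 -8; -3 -5| = −7·(-10 − 24) = 238
Sum: (-147) + (238) = 91

91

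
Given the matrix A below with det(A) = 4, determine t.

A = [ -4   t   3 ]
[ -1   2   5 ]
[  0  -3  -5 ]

Expanding along the column containing t, det(A) is linear in t: det(A) = (-5)·t + (-11).
Set (-5)·t + (-11) = 4  ⇒  (-5)·t = 15  ⇒  t = -3.

t = -3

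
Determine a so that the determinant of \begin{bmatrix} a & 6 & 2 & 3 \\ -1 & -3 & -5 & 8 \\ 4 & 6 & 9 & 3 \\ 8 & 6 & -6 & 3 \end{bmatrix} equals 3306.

Expanding along the column containing a, det(A) is linear in a: det(A) = (-855)·a + (5016).
Set (-855)·a + (5016) = 3306  ⇒  (-855)·a = -1710  ⇒  a = 2.

a = 2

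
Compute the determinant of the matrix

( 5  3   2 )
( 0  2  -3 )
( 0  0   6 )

60

The matrix is upper triangular, so the determinant is the product of the diagonal entries:
det = (5) · (2) · (6) = 60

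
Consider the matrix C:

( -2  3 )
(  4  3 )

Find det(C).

det(C) = (-2)·3 − 3·4 = -6 − 12 = -18

det(C) = -18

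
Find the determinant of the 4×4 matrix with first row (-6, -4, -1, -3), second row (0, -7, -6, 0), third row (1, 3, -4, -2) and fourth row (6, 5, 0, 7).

Expand along row 2 (it has 2 zeros):
  + (-7) · M_22   where M_22 = det([-6 -1 -3; 1 -4 -2; 6 0 7]) = 115
  − (-6) · M_23   where M_23 = det([-6 -4 -3; 1 3 -2; 6 5 7]) = -71
det = (+1)·(-7)·(115) + (-1)·(-6)·(-71) = -1231

-1231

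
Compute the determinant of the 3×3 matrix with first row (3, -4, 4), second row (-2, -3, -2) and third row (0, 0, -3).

Expand along row 3:
  + (-3) · |3 -4; -2 -3| = (-3)·(-9 − 8) = 51

51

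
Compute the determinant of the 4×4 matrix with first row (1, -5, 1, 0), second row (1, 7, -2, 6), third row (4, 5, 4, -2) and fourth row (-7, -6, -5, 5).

477

Expand along row 1 (it has 1 zero):
  + (1) · M_11   where M_11 = det([7 -2 6; 5 4 -2; -6 -5 5]) = 90
  − (-5) · M_12   where M_12 = det([1 -2 6; 4 4 -2; -7 -5 5]) = 70
  + (1) · M_13   where M_13 = det([1 7 6; 4 5 -2; -7 -6 5]) = 37
det = (+1)·(1)·(90) + (-1)·(-5)·(70) + (+1)·(1)·(37) = 477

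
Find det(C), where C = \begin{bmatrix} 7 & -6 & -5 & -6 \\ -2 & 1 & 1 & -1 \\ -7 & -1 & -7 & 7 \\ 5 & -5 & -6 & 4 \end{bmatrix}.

153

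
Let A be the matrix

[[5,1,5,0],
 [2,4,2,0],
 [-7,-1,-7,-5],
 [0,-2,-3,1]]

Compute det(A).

Expand along column 4 (it has 2 zeros):
  − (-5) · M_34   where M_34 = det([5 1 5; 2 4 2; 0 -2 -3]) = -54
  + (1) · M_44   where M_44 = det([5 1 5; 2 4 2; -7 -1 -7]) = 0
det = (-1)·(-5)·(-54) + (+1)·(1)·(0) = -270

-270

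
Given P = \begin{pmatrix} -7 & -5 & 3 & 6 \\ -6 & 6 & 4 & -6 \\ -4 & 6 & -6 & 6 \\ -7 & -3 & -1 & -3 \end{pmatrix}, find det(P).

-8148

Expand along row 1:
  + (-7) · M_11   where M_11 = det([6 4 -6; 6 -6 6; -3 -1 -3]) = 288
  − (-5) · M_12   where M_12 = det([-6 4 -6; -4 -6 6; -7 -1 -3]) = -132
  + (3) · M_13   where M_13 = det([-6 6 -6; -4 6 6; -7 -3 -3]) = -648
  − (6) · M_14   where M_14 = det([-6 6 4; -4 6 -6; -7 -3 -1]) = 588
det = (+1)·(-7)·(288) + (-1)·(-5)·(-132) + (+1)·(3)·(-648) + (-1)·(6)·(588) = -8148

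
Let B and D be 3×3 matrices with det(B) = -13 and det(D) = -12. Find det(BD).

156

det(BD) = det(B)·det(D) = (-13)·(-12) = 156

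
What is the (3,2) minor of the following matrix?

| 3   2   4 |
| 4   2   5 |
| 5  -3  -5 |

-1

Delete row 3 and column 2; the remaining 2×2 submatrix is [3 4; 4 5].
Its determinant is 3·5 − 4·4 = -1.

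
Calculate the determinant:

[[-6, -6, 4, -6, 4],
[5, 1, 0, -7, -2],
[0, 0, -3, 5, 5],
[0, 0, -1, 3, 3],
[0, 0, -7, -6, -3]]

The matrix is block upper-triangular with a 2×2 block and a 3×3 block on the diagonal, so its determinant equals the product of the determinants of the diagonal blocks.
det of the 2×2 block = 24
det of the 3×3 block = -12
det = (24)·(-12) = -288

The determinant is -288.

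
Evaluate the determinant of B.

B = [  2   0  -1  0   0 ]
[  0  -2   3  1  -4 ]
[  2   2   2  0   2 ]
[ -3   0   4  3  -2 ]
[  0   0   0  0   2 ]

Expand along row 5 (it has 4 zeros):
  + (2) · M_55   where M_55 = det([2 0 -1 0; 0 -2 3 1; 2 2 2 0; -3 0 4 3]) = -62
det = (+1)·(2)·(-62) = -124

The determinant is -124.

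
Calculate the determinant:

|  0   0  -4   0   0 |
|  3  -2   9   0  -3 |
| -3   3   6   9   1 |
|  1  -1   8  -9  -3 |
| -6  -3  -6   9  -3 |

Expand along row 1 (it has 4 zeros):
  + (-4) · M_13   where M_13 = det([3 -2 0 -3; -3 3 9 1; 1 -1 -9 -3; -6 -3 9 -3]) = 990
det = (+1)·(-4)·(990) = -3960

-3960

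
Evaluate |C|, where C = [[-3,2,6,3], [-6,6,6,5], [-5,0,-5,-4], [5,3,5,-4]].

|C| = -1551

Expand along row 3 (it has 1 zero):
  + (-5) · M_31   where M_31 = det([2 6 3; 6 6 5; 3 5 -4]) = 172
  + (-5) · M_33   where M_33 = det([-3 2 3; -6 6 5; 5 3 -4]) = -25
  − (-4) · M_34   where M_34 = det([-3 2 6; -6 6 6; 5 3 5]) = -204
det = (+1)·(-5)·(172) + (+1)·(-5)·(-25) + (-1)·(-4)·(-204) = -1551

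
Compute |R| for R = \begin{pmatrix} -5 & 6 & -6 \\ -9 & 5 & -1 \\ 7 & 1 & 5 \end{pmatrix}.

Expand along column 1:
  + (-5) · |5 -1; 1 5| = (-5)·(25 − (-1)) = -130
  − (-9) · |6 -6; 1 5| = −(-9)·(30 − (-6)) = 324
  + 7 · |6 -6; 5 -1| = 7·(-6 − (-30)) = 168
Sum: (-130) + (324) + (168) = 362

The determinant is 362.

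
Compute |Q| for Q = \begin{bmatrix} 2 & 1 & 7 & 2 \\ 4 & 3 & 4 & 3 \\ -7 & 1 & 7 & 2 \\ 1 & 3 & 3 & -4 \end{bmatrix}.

-1044

Expand along row 1:
  + (2) · M_11   where M_11 = det([3 4 3; 1 7 2; 3 3 -4]) = -116
  − (1) · M_12   where M_12 = det([4 4 3; -7 7 2; 1 3 -4]) = -324
  + (7) · M_13   where M_13 = det([4 3 3; -7 1 2; 1 3 -4]) = -184
  − (2) · M_14   where M_14 = det([4 3 4; -7 1 7; 1 3 3]) = -76
det = (+1)·(2)·(-116) + (-1)·(1)·(-324) + (+1)·(7)·(-184) + (-1)·(2)·(-76) = -1044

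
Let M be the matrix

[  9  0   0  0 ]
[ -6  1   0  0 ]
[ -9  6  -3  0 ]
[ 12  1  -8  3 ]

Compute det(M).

M is lower triangular, so det(M) is the product of the diagonal entries:
det = (9) · (1) · (-3) · (3) = -81

-81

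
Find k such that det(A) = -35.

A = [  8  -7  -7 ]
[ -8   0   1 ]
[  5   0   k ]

Expanding along the row containing k, det(A) is linear in k: det(A) = (-56)·k + (-35).
Set (-56)·k + (-35) = -35  ⇒  (-56)·k = 0  ⇒  k = 0.

k = 0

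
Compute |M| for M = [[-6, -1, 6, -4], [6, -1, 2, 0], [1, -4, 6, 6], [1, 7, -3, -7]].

-1680

Expand along row 2 (it has 1 zero):
  − (6) · M_21   where M_21 = det([-1 6 -4; -4 6 6; 7 -3 -7]) = 228
  + (-1) · M_22   where M_22 = det([-6 6 -4; 1 6 6; 1 -3 -7]) = 258
  − (2) · M_23   where M_23 = det([-6 -1 -4; 1 -4 6; 1 7 -7]) = 27
det = (-1)·(6)·(228) + (+1)·(-1)·(258) + (-1)·(2)·(27) = -1680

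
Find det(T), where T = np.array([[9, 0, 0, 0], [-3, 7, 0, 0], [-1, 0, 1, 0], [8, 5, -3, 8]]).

504

T is lower triangular, so det(T) is the product of the diagonal entries:
det = (9) · (7) · (1) · (8) = 504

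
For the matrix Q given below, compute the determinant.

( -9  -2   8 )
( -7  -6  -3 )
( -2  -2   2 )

138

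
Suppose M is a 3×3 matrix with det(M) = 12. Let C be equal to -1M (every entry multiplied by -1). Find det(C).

-12

For a 3×3 matrix, det(-1M) = (-1)^3·det(M) = -1·det(M).
det(C) = (-1)·(12) = -12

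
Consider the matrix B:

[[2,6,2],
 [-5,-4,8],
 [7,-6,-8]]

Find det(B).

Expand along column 1:
  + 2 · |-4 8; -6 -8| = 2·(32 − (-48)) = 160
  − (-5) · |6 2; -6 -8| = −(-5)·(-48 − (-12)) = -180
  + 7 · |6 2; -4 8| = 7·(48 − (-8)) = 392
Sum: (160) + (-180) + (392) = 372

|B| = 372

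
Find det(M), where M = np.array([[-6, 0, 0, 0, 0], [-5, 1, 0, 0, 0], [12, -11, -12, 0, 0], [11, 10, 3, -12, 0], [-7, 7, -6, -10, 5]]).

The determinant is -4320.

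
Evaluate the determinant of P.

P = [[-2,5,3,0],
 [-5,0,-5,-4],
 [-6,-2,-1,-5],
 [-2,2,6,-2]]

Expand along row 1 (it has 1 zero):
  + (-2) · M_11   where M_11 = det([0 -5 -4; -2 -1 -5; 2 6 -2]) = 110
  − (5) · M_12   where M_12 = det([-5 -5 -4; -6 -1 -5; -2 6 -2]) = 2
  + (3) · M_13   where M_13 = det([-5 0 -4; -6 -2 -5; -2 2 -2]) = -6
det = (+1)·(-2)·(110) + (-1)·(5)·(2) + (+1)·(3)·(-6) = -248

det(P) = -248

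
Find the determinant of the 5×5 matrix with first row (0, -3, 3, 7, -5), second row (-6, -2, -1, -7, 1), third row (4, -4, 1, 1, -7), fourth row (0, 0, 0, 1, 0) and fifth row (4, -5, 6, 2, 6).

1504

Expand along row 4 (it has 4 zeros):
  + (1) · M_44   where M_44 = det([0 -3 3 -5; -6 -2 -1 1; 4 -4 1 -7; 4 -5 6 6]) = 1504
det = (+1)·(1)·(1504) = 1504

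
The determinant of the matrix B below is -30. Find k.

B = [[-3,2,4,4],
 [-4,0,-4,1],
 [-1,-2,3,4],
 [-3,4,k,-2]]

k = -3

Expanding along the row containing k, det(B) is linear in k: det(B) = (-56)·k + (-198).
Set (-56)·k + (-198) = -30  ⇒  (-56)·k = 168  ⇒  k = -3.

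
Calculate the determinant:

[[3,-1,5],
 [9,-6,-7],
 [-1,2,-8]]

Expand along column 1:
  + 3 · |-6 -7; 2 -8| = 3·(48 − (-14)) = 186
  − 9 · |-1 5; 2 -8| = −9·(8 − 10) = 18
  + (-1) · |-1 5; -6 -7| = (-1)·(7 − (-30)) = -37
Sum: (186) + (18) + (-37) = 167

The determinant is 167.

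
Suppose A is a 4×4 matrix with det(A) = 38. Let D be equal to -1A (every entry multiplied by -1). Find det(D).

38

For a 4×4 matrix, det(-1A) = (-1)^4·det(A) = 1·det(A).
det(D) = (1)·(38) = 38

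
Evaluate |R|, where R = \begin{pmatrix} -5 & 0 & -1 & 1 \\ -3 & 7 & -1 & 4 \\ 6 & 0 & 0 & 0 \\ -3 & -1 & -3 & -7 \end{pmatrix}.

-402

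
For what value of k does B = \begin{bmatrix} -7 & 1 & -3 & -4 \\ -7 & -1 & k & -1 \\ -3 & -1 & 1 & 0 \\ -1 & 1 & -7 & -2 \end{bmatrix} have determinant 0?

Expanding along the row containing k, det(B) is linear in k: det(B) = (4)·k + (-32).
Set (4)·k + (-32) = 0  ⇒  (4)·k = 32  ⇒  k = 8.

8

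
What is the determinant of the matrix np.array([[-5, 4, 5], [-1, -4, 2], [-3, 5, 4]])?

Expand along row 1:
  + (-5) · |-4 2; 5 4| = (-5)·(-16 − 10) = 130
  − 4 · |-1 2; -3 4| = −4·(-4 − (-6)) = -8
  + 5 · |-1 -4; -3 5| = 5·(-5 − 12) = -85
Sum: (130) + (-8) + (-85) = 37

37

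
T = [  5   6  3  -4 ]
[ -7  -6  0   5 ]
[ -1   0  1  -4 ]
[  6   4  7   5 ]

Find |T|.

|T| = 432

Expand along row 2 (it has 1 zero):
  − (-7) · M_21   where M_21 = det([6 3 -4; 0 1 -4; 4 7 5]) = 166
  + (-6) · M_22   where M_22 = det([5 3 -4; -1 1 -4; 6 7 5]) = 160
  + (5) · M_24   where M_24 = det([5 6 3; -1 0 1; 6 4 7]) = 46
det = (-1)·(-7)·(166) + (+1)·(-6)·(160) + (+1)·(5)·(46) = 432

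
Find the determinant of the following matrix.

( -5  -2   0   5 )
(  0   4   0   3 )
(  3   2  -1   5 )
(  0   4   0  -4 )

-140

Expand along column 3 (it has 3 zeros):
  + (-1) · M_33   where M_33 = det([-5 -2 5; 0 4 3; 0 4 -4]) = 140
det = (+1)·(-1)·(140) = -140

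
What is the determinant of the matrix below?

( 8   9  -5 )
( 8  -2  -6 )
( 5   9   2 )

Expand along column 1:
  + 8 · |-2 -6; 9 2| = 8·(-4 − (-54)) = 400
  − 8 · |9 -5; 9 2| = −8·(18 − (-45)) = -504
  + 5 · |9 -5; -2 -6| = 5·(-54 − 10) = -320
Sum: (400) + (-504) + (-320) = -424

-424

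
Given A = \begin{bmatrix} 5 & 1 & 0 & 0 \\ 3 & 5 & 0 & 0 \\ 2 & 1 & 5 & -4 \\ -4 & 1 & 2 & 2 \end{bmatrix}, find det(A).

The determinant is 396.

A is block lower-triangular with a 2×2 block and a 2×2 block on the diagonal, so its determinant equals the product of the determinants of the diagonal blocks.
det of the 2×2 block = 22
det of the 2×2 block = 18
det = (22)·(18) = 396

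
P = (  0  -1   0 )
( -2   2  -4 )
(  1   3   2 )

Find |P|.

Expand along row 1:
  − (-1) · |-2 -4; 1 2| = −(-1)·(-4 − (-4)) = 0

0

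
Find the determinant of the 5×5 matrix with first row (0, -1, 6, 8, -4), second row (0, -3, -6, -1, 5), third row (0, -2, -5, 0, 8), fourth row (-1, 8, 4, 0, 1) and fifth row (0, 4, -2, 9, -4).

-1899

Expand along column 1 (it has 4 zeros):
  − (-1) · M_41   where M_41 = det([-1 6 8 -4; -3 -6 -1 5; -2 -5 0 8; 4 -2 9 -4]) = -1899
det = (-1)·(-1)·(-1899) = -1899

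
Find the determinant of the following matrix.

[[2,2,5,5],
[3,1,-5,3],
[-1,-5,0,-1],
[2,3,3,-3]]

Expand along row 3 (it has 1 zero):
  + (-1) · M_31   where M_31 = det([2 5 5; 1 -5 3; 3 3 -3]) = 162
  − (-5) · M_32   where M_32 = det([2 5 5; 3 -5 3; 2 3 -3]) = 182
  − (-1) · M_34   where M_34 = det([2 2 5; 3 1 -5; 2 3 3]) = 33
det = (+1)·(-1)·(162) + (-1)·(-5)·(182) + (-1)·(-1)·(33) = 781

The determinant is 781.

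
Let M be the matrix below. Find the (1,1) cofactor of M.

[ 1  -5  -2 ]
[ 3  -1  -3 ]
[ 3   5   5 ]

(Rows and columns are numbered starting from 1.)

Delete row 1 and column 1; the remaining 2×2 submatrix is [-1 -3; 5 5].
Its determinant is (-1)·5 − (-3)·5 = 10.
The cofactor carries sign (−1)^(1+1) = +1, so C_{1,1} = +(10) = 10.

The cofactor is 10.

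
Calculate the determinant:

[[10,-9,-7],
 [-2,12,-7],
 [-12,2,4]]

The determinant is -1188.

Expand along row 1:
  + 10 · |12 -7; 2 4| = 10·(48 − (-14)) = 620
  − (-9) · |-2 -7; -12 4| = −(-9)·(-8 − 84) = -828
  + (-7) · |-2 12; -12 2| = (-7)·(-4 − (-144)) = -980
Sum: (620) + (-828) + (-980) = -1188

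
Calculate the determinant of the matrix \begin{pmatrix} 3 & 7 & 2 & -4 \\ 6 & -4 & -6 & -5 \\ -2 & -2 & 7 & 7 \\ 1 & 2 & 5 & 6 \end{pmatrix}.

The determinant is -1527.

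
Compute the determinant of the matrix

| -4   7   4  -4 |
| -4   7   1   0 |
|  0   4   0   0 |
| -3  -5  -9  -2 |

Expand along row 3 (it has 3 zeros):
  − (4) · M_32   where M_32 = det([-4 4 -4; -4 1 0; -3 -9 -2]) = -180
det = (-1)·(4)·(-180) = 720

720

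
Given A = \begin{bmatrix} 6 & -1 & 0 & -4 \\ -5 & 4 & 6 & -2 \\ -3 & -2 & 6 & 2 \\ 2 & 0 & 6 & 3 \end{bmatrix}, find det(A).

1428

Expand along row 1 (it has 1 zero):
  + (6) · M_11   where M_11 = det([4 6 -2; -2 6 2; 0 6 3]) = 84
  − (-1) · M_12   where M_12 = det([-5 6 -2; -3 6 2; 2 6 3]) = 108
  − (-4) · M_14   where M_14 = det([-5 4 6; -3 -2 6; 2 0 6]) = 204
det = (+1)·(6)·(84) + (-1)·(-1)·(108) + (-1)·(-4)·(204) = 1428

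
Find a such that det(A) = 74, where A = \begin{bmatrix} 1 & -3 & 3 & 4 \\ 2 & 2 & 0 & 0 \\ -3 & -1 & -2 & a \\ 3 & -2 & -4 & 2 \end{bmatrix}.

-1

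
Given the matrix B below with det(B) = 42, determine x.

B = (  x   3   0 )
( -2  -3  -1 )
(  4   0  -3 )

Expanding along the column containing x, det(B) is linear in x: det(B) = (9)·x + (-30).
Set (9)·x + (-30) = 42  ⇒  (9)·x = 72  ⇒  x = 8.

x = 8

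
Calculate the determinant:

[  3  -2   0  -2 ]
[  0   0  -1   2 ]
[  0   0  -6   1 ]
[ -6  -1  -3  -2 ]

Expand along row 2 (it has 2 zeros):
  − (-1) · M_23   where M_23 = det([3 -2 -2; 0 0 1; -6 -1 -2]) = 15
  + (2) · M_24   where M_24 = det([3 -2 0; 0 0 -6; -6 -1 -3]) = -90
det = (-1)·(-1)·(15) + (+1)·(2)·(-90) = -165

-165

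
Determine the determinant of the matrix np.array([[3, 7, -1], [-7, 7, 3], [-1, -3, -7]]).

Expand along row 1:
  + 3 · |7 3; -3 -7| = 3·(-49 − (-9)) = -120
  − 7 · |-7 3; -1 -7| = −7·(49 − (-3)) = -364
  + (-1) · |-7 7; -1 -3| = (-1)·(21 − (-7)) = -28
Sum: (-120) + (-364) + (-28) = -512

The determinant is -512.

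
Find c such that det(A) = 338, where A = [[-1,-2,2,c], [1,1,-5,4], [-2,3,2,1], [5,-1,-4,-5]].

c = -6

Expanding along the row containing c, det(A) is linear in c: det(A) = (-57)·c + (-4).
Set (-57)·c + (-4) = 338  ⇒  (-57)·c = 342  ⇒  c = -6.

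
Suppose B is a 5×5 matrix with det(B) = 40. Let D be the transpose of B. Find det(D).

det(Bᵀ) = det(B).
det(D) = (1)·(40) = 40

The determinant is 40.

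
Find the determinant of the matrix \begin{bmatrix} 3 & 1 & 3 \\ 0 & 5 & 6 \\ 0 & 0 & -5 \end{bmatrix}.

-75

The matrix is upper triangular, so the determinant is the product of the diagonal entries:
det = (3) · (5) · (-5) = -75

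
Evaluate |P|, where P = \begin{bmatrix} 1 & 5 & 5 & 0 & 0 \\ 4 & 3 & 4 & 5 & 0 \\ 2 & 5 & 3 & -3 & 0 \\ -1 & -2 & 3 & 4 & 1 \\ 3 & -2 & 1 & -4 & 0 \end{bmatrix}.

503

Expand along column 5 (it has 4 zeros):
  − (1) · M_45   where M_45 = det([1 5 5 0; 4 3 4 5; 2 5 3 -3; 3 -2 1 -4]) = -503
det = (-1)·(1)·(-503) = 503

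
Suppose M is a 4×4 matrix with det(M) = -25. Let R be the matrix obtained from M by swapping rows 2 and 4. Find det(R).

Swapping two rows multiplies the determinant by −1.
det(R) = (-1)·(-25) = 25

det(R) = 25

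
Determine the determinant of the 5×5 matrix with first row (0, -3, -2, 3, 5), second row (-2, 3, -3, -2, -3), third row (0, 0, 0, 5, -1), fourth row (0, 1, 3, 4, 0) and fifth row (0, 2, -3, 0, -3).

398

Expand along column 1 (it has 4 zeros):
  − (-2) · M_21   where M_21 = det([-3 -2 3 5; 0 0 5 -1; 1 3 4 0; 2 -3 0 -3]) = 199
det = (-1)·(-2)·(199) = 398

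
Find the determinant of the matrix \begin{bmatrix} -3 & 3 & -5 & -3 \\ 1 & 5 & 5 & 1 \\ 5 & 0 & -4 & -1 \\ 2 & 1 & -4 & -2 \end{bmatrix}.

Expand along row 3 (it has 1 zero):
  + (5) · M_31   where M_31 = det([3 -5 -3; 5 5 1; 1 -4 -2]) = 2
  + (-4) · M_33   where M_33 = det([-3 3 -3; 1 5 1; 2 1 -2]) = 72
  − (-1) · M_34   where M_34 = det([-3 3 -5; 1 5 5; 2 1 -4]) = 162
det = (+1)·(5)·(2) + (+1)·(-4)·(72) + (-1)·(-1)·(162) = -116

-116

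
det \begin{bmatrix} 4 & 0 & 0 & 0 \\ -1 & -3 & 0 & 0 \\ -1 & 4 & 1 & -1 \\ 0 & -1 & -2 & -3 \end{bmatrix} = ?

60

The matrix is block lower-triangular with a 2×2 block and a 2×2 block on the diagonal, so its determinant equals the product of the determinants of the diagonal blocks.
det of the 2×2 block = -12
det of the 2×2 block = -5
det = (-12)·(-5) = 60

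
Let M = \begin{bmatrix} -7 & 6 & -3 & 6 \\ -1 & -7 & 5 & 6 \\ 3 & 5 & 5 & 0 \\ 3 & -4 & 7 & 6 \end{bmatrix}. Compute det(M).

|M| = 1800

Expand along row 3 (it has 1 zero):
  + (3) · M_31   where M_31 = det([6 -3 6; -7 5 6; -4 7 6]) = -300
  − (5) · M_32   where M_32 = det([-7 -3 6; -1 5 6; 3 7 6]) = -120
  + (5) · M_33   where M_33 = det([-7 6 6; -1 -7 6; 3 -4 6]) = 420
det = (+1)·(3)·(-300) + (-1)·(5)·(-120) + (+1)·(5)·(420) = 1800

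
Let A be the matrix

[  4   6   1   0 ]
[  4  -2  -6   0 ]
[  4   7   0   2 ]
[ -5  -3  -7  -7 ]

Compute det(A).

Expand along column 4 (it has 2 zeros):
  − (2) · M_34   where M_34 = det([4 6 1; 4 -2 -6; -5 -3 -7]) = 310
  + (-7) · M_44   where M_44 = det([4 6 1; 4 -2 -6; 4 7 0]) = 60
det = (-1)·(2)·(310) + (+1)·(-7)·(60) = -1040

det(A) = -1040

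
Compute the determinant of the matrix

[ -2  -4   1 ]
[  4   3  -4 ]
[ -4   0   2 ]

-32

Expand along row 3:
  + (-4) · |-4 1; 3 -4| = (-4)·(16 − 3) = -52
  + 2 · |-2 -4; 4 3| = 2·(-6 − (-16)) = 20
Sum: (-52) + (20) = -32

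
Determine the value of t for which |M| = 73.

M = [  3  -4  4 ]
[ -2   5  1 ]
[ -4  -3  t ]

Expanding along the row containing t, det(M) is linear in t: det(M) = (7)·t + (129).
Set (7)·t + (129) = 73  ⇒  (7)·t = -56  ⇒  t = -8.

-8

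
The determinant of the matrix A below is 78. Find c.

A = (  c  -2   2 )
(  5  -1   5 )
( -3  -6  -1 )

Expanding along the row containing c, det(A) is linear in c: det(A) = (31)·c + (-46).
Set (31)·c + (-46) = 78  ⇒  (31)·c = 124  ⇒  c = 4.

4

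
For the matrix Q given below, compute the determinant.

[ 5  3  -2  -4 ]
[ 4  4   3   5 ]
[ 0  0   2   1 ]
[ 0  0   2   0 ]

Q is block upper-triangular with a 2×2 block and a 2×2 block on the diagonal, so its determinant equals the product of the determinants of the diagonal blocks.
det of the 2×2 block = 8
det of the 2×2 block = -2
det = (8)·(-2) = -16

det(Q) = -16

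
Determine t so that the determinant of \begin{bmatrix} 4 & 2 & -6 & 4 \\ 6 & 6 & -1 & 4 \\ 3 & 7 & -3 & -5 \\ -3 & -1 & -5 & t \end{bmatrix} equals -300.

Expanding along the row containing t, det(M) is linear in t: det(M) = (-158)·t + (-1090).
Set (-158)·t + (-1090) = -300  ⇒  (-158)·t = 790  ⇒  t = -5.

-5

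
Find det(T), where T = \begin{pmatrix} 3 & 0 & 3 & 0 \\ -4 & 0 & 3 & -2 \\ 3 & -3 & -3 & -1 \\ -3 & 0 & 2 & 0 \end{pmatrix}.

Expand along column 2 (it has 3 zeros):
  − (-3) · M_32   where M_32 = det([3 3 0; -4 3 -2; -3 2 0]) = 30
det = (-1)·(-3)·(30) = 90

|T| = 90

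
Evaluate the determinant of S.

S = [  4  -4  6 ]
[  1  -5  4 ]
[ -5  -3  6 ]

-136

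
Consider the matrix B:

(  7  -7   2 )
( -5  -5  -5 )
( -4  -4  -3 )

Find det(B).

det(B) = -70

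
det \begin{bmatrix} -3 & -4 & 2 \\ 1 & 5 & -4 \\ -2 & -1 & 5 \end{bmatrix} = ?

Expand along column 1:
  + (-3) · |5 -4; -1 5| = (-3)·(25 − 4) = -63
  − 1 · |-4 2; -1 5| = −1·(-20 − (-2)) = 18
  + (-2) · |-4 2; 5 -4| = (-2)·(16 − 10) = -12
Sum: (-63) + (18) + (-12) = -57

-57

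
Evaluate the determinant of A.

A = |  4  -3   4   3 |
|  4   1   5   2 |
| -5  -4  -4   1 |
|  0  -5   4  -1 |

|A| = -342

Expand along row 4 (it has 1 zero):
  + (-5) · M_42   where M_42 = det([4 4 3; 4 5 2; -5 -4 1]) = 23
  − (4) · M_43   where M_43 = det([4 -3 3; 4 1 2; -5 -4 1]) = 45
  + (-1) · M_44   where M_44 = det([4 -3 4; 4 1 5; -5 -4 -4]) = 47
det = (+1)·(-5)·(23) + (-1)·(4)·(45) + (+1)·(-1)·(47) = -342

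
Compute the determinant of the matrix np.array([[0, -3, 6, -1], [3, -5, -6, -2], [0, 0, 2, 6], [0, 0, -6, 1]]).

The matrix is block upper-triangular with a 2×2 block and a 2×2 block on the diagonal, so its determinant equals the product of the determinants of the diagonal blocks.
det of the 2×2 block = 9
det of the 2×2 block = 38
det = (9)·(38) = 342

342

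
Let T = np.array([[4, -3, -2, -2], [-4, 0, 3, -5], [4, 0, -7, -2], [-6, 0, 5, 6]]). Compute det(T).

Expand along column 2 (it has 3 zeros):
  − (-3) · M_12   where M_12 = det([-4 3 -5; 4 -7 -2; -6 5 6]) = 202
det = (-1)·(-3)·(202) = 606

|T| = 606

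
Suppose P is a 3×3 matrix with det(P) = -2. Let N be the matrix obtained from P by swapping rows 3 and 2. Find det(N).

Swapping two rows multiplies the determinant by −1.
det(N) = (-1)·(-2) = 2

2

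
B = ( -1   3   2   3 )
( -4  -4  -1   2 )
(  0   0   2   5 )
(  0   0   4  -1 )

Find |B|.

-352

B is block upper-triangular with a 2×2 block and a 2×2 block on the diagonal, so its determinant equals the product of the determinants of the diagonal blocks.
det of the 2×2 block = 16
det of the 2×2 block = -22
det = (16)·(-22) = -352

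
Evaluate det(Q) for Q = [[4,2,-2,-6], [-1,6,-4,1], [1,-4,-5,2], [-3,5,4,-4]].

The determinant is 1010.

Expand along row 1:
  + (4) · M_11   where M_11 = det([6 -4 1; -4 -5 2; 5 4 -4]) = 105
  − (2) · M_12   where M_12 = det([-1 -4 1; 1 -5 2; -3 4 -4]) = -15
  + (-2) · M_13   where M_13 = det([-1 6 1; 1 -4 2; -3 5 -4]) = -25
  − (-6) · M_14   where M_14 = det([-1 6 -4; 1 -4 -5; -3 5 4]) = 85
det = (+1)·(4)·(105) + (-1)·(2)·(-15) + (+1)·(-2)·(-25) + (-1)·(-6)·(85) = 1010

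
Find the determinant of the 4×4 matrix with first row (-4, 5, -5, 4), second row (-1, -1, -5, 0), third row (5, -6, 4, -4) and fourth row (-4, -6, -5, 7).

The determinant is -336.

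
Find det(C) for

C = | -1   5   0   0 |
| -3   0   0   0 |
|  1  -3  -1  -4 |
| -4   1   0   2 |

det(C) = -30

C is block lower-triangular with a 2×2 block and a 2×2 block on the diagonal, so its determinant equals the product of the determinants of the diagonal blocks.
det of the 2×2 block = 15
det of the 2×2 block = -2
det = (15)·(-2) = -30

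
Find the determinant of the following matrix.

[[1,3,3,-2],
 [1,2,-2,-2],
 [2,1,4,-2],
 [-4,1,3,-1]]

Expand along row 1:
  + (1) · M_11   where M_11 = det([2 -2 -2; 1 4 -2; 1 3 -1]) = 8
  − (3) · M_12   where M_12 = det([1 -2 -2; 2 4 -2; -4 3 -1]) = -62
  + (3) · M_13   where M_13 = det([1 2 -2; 2 1 -2; -4 1 -1]) = 9
  − (-2) · M_14   where M_14 = det([1 2 -2; 2 1 4; -4 1 3]) = -57
det = (+1)·(1)·(8) + (-1)·(3)·(-62) + (+1)·(3)·(9) + (-1)·(-2)·(-57) = 107

The determinant is 107.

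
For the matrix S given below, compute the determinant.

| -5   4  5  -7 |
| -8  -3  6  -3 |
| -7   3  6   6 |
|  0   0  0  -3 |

Expand along row 4 (it has 3 zeros):
  + (-3) · M_44   where M_44 = det([-5 4 5; -8 -3 6; -7 3 6]) = -21
det = (+1)·(-3)·(-21) = 63

The determinant is 63.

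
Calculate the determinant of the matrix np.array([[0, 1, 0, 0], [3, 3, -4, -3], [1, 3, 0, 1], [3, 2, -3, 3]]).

-18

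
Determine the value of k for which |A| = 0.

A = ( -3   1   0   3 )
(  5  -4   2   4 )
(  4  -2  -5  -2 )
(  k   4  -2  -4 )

-5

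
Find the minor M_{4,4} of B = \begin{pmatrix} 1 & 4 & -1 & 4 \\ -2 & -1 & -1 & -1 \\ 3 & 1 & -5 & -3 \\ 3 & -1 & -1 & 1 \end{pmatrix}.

Delete row 4 and column 4; the remaining 3×3 submatrix is [1 4 -1; -2 -1 -1; 3 1 -5].
Its determinant is -47.

The minor is -47.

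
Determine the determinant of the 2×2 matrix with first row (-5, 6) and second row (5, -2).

-20

det = (-5)·(-2) − 6·5 = 10 − 30 = -20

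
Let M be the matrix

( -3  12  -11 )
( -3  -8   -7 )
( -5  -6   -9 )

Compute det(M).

Expand along column 1:
  + (-3) · |-8 -7; -6 -9| = (-3)·(72 − 42) = -90
  − (-3) · |12 -11; -6 -9| = −(-3)·(-108 − 66) = -522
  + (-5) · |12 -11; -8 -7| = (-5)·(-84 − 88) = 860
Sum: (-90) + (-522) + (860) = 248

The determinant is 248.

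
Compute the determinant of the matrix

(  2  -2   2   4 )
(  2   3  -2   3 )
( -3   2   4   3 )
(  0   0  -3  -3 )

Expand along row 4 (it has 2 zeros):
  − (-3) · M_43   where M_43 = det([2 -2 4; 2 3 3; -3 2 3]) = 88
  + (-3) · M_44   where M_44 = det([2 -2 2; 2 3 -2; -3 2 4]) = 62
det = (-1)·(-3)·(88) + (+1)·(-3)·(62) = 78

78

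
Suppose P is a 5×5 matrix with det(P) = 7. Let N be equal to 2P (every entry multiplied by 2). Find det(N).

224

For a 5×5 matrix, det(2P) = 2^5·det(P) = 32·det(P).
det(N) = (32)·(7) = 224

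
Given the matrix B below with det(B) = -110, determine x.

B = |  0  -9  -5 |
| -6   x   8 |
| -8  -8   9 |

-1

Expanding along the row containing x, det(B) is linear in x: det(B) = (-40)·x + (-150).
Set (-40)·x + (-150) = -110  ⇒  (-40)·x = 40  ⇒  x = -1.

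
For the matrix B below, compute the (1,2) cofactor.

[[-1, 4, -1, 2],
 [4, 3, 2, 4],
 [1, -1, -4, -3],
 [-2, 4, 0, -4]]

The cofactor is -52.

Delete row 1 and column 2; the remaining 3×3 submatrix is [4 2 4; 1 -4 -3; -2 0 -4].
Its determinant is 52.
The cofactor carries sign (−1)^(1+2) = −1, so C_{1,2} = −(52) = -52.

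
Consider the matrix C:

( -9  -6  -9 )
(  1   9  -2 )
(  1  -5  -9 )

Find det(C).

The determinant is 903.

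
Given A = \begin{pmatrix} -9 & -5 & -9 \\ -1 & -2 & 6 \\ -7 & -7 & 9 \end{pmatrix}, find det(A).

Expand along column 1:
  + (-9) · |-2 6; -7 9| = (-9)·(-18 − (-42)) = -216
  − (-1) · |-5 -9; -7 9| = −(-1)·(-45 − 63) = -108
  + (-7) · |-5 -9; -2 6| = (-7)·(-30 − 18) = 336
Sum: (-216) + (-108) + (336) = 12

|A| = 12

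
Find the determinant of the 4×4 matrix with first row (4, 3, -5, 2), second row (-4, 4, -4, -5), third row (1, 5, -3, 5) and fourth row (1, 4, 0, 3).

The determinant is -556.

Expand along row 4 (it has 1 zero):
  − (1) · M_41   where M_41 = det([3 -5 2; 4 -4 -5; 5 -3 5]) = 136
  + (4) · M_42   where M_42 = det([4 -5 2; -4 -4 -5; 1 -3 5]) = -183
  + (3) · M_44   where M_44 = det([4 3 -5; -4 4 -4; 1 5 -3]) = 104
det = (-1)·(1)·(136) + (+1)·(4)·(-183) + (+1)·(3)·(104) = -556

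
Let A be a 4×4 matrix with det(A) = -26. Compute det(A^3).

-17576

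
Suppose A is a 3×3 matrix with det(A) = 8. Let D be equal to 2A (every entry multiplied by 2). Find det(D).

For a 3×3 matrix, det(2A) = 2^3·det(A) = 8·det(A).
det(D) = (8)·(8) = 64

64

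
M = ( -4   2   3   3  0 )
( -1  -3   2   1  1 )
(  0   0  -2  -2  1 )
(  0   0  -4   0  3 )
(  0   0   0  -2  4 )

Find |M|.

det(M) = -504

M is block upper-triangular with a 2×2 block and a 3×3 block on the diagonal, so its determinant equals the product of the determinants of the diagonal blocks.
det of the 2×2 block = 14
det of the 3×3 block = -36
det = (14)·(-36) = -504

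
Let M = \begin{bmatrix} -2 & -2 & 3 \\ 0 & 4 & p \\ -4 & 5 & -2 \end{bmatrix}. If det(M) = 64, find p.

0

Expanding along the column containing p, det(M) is linear in p: det(M) = (18)·p + (64).
Set (18)·p + (64) = 64  ⇒  (18)·p = 0  ⇒  p = 0.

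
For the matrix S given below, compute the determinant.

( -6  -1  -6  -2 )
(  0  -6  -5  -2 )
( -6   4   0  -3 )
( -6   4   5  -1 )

Expand along row 2 (it has 1 zero):
  + (-6) · M_22   where M_22 = det([-6 -6 -2; -6 0 -3; -6 5 -1]) = -102
  − (-5) · M_23   where M_23 = det([-6 -1 -2; -6 4 -3; -6 4 -1]) = -60
  + (-2) · M_24   where M_24 = det([-6 -1 -6; -6 4 0; -6 4 5]) = -150
det = (+1)·(-6)·(-102) + (-1)·(-5)·(-60) + (+1)·(-2)·(-150) = 612

|S| = 612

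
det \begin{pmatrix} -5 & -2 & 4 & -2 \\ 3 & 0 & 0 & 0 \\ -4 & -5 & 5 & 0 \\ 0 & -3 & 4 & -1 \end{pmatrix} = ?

The determinant is 0.

Expand along row 2 (it has 3 zeros):
  − (3) · M_21   where M_21 = det([-2 4 -2; -5 5 0; -3 4 -1]) = 0
det = (-1)·(3)·(0) = 0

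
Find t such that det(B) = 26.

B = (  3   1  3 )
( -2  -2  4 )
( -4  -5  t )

6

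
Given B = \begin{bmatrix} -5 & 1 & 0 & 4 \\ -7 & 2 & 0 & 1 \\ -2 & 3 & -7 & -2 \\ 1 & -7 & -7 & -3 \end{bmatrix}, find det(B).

-1484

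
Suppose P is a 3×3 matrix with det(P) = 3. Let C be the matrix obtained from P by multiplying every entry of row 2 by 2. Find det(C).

The determinant is 6.

Scaling one row by 2 multiplies the determinant by 2.
det(C) = (2)·(3) = 6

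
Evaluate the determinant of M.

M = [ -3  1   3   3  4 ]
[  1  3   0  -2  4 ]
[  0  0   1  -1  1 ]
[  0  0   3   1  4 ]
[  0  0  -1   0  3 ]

M is block upper-triangular with a 2×2 block and a 3×3 block on the diagonal, so its determinant equals the product of the determinants of the diagonal blocks.
det of the 2×2 block = -10
det of the 3×3 block = 17
det = (-10)·(17) = -170

|M| = -170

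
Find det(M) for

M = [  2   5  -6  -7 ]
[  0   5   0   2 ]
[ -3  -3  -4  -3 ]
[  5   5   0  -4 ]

Expand along row 2 (it has 2 zeros):
  + (5) · M_22   where M_22 = det([2 -6 -7; -3 -4 -3; 5 0 -4]) = 54
  + (2) · M_24   where M_24 = det([2 5 -6; -3 -3 -4; 5 5 0]) = -60
det = (+1)·(5)·(54) + (+1)·(2)·(-60) = 150

|M| = 150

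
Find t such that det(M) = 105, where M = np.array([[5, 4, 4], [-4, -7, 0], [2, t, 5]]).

t = -9

Expanding along the column containing t, det(M) is linear in t: det(M) = (-16)·t + (-39).
Set (-16)·t + (-39) = 105  ⇒  (-16)·t = 144  ⇒  t = -9.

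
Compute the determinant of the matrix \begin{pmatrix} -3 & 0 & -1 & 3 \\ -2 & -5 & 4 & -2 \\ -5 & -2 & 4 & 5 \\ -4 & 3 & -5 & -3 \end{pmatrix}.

Expand along row 1 (it has 1 zero):
  + (-3) · M_11   where M_11 = det([-5 4 -2; -2 4 5; 3 -5 -3]) = -25
  + (-1) · M_13   where M_13 = det([-2 -5 -2; -5 -2 5; -4 3 -3]) = 239
  − (3) · M_14   where M_14 = det([-2 -5 4; -5 -2 4; -4 3 -5]) = 117
det = (+1)·(-3)·(-25) + (+1)·(-1)·(239) + (-1)·(3)·(117) = -515

-515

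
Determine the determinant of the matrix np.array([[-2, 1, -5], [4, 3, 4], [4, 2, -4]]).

92

Expand along row 1:
  + (-2) · |3 4; 2 -4| = (-2)·(-12 − 8) = 40
  − 1 · |4 4; 4 -4| = −1·(-16 − 16) = 32
  + (-5) · |4 3; 4 2| = (-5)·(8 − 12) = 20
Sum: (40) + (32) + (20) = 92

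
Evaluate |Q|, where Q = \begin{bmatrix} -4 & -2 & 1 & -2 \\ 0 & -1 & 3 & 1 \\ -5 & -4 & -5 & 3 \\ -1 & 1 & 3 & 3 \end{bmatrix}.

|Q| = -331

Expand along row 2 (it has 1 zero):
  + (-1) · M_22   where M_22 = det([-4 1 -2; -5 -5 3; -1 3 3]) = 148
  − (3) · M_23   where M_23 = det([-4 -2 -2; -5 -4 3; -1 1 3]) = 54
  + (1) · M_24   where M_24 = det([-4 -2 1; -5 -4 -5; -1 1 3]) = -21
det = (+1)·(-1)·(148) + (-1)·(3)·(54) + (+1)·(1)·(-21) = -331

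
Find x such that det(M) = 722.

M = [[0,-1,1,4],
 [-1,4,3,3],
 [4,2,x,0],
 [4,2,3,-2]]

Expanding along the row containing x, det(M) is linear in x: det(M) = (-82)·x + (312).
Set (-82)·x + (312) = 722  ⇒  (-82)·x = 410  ⇒  x = -5.

x = -5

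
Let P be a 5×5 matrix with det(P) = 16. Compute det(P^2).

256

det(P^2) = (det P)^2 = (16)^2 = 256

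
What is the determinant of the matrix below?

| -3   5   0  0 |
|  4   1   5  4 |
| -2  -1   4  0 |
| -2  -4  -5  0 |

-612

Expand along column 4 (it has 3 zeros):
  + (4) · M_24   where M_24 = det([-3 5 0; -2 -1 4; -2 -4 -5]) = -153
det = (+1)·(4)·(-153) = -612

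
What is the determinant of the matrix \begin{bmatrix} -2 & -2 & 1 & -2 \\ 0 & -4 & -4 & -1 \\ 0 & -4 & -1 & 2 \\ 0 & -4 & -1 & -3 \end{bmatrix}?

Expand along column 1 (it has 3 zeros):
  + (-2) · M_11   where M_11 = det([-4 -4 -1; -4 -1 2; -4 -1 -3]) = 60
det = (+1)·(-2)·(60) = -120

The determinant is -120.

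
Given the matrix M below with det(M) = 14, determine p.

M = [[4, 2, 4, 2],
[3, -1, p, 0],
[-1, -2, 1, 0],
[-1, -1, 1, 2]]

Expanding along the row containing p, det(M) is linear in p: det(M) = (14)·p + (-70).
Set (14)·p + (-70) = 14  ⇒  (14)·p = 84  ⇒  p = 6.

p = 6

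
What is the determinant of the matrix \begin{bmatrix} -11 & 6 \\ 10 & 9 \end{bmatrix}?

-159

det = (-11)·9 − 6·10 = -99 − 60 = -159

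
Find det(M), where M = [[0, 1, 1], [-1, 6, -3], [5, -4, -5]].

Expand along row 1:
  − 1 · |-1 -3; 5 -5| = −1·(5 − (-15)) = -20
  + 1 · |-1 6; 5 -4| = 1·(4 − 30) = -26
Sum: (-20) + (-26) = -46

-46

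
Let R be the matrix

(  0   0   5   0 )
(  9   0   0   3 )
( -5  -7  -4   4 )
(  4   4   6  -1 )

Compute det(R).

Expand along row 1 (it has 3 zeros):
  + (5) · M_13   where M_13 = det([9 0 3; -5 -7 4; 4 4 -1]) = -57
det = (+1)·(5)·(-57) = -285

|R| = -285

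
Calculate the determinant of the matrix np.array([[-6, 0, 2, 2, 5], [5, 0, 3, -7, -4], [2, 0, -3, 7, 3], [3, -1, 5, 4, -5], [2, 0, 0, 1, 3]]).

327

Expand along column 2 (it has 4 zeros):
  + (-1) · M_42   where M_42 = det([-6 2 2 5; 5 3 -7 -4; 2 -3 7 3; 2 0 1 3]) = -327
det = (+1)·(-1)·(-327) = 327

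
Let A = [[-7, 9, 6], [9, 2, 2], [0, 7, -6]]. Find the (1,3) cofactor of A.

63

Delete row 1 and column 3; the remaining 2×2 submatrix is [9 2; 0 7].
Its determinant is 9·7 − 2·0 = 63.
The cofactor carries sign (−1)^(1+3) = +1, so C_{1,3} = +(63) = 63.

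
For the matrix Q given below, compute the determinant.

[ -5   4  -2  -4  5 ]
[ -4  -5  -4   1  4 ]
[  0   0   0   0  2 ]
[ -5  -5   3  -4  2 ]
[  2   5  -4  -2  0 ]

Expand along row 3 (it has 4 zeros):
  + (2) · M_35   where M_35 = det([-5 4 -2 -4; -4 -5 -4 1; -5 -5 3 -4; 2 5 -4 -2]) = -1341
det = (+1)·(2)·(-1341) = -2682

-2682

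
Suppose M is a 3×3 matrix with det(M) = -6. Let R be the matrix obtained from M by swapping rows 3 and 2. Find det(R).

Swapping two rows multiplies the determinant by −1.
det(R) = (-1)·(-6) = 6

6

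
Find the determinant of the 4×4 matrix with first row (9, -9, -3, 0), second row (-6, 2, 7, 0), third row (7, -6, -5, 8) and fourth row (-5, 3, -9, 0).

Expand along column 4 (it has 3 zeros):
  − (8) · M_34   where M_34 = det([9 -9 -3; -6 2 7; -5 3 -9]) = 474
det = (-1)·(8)·(474) = -3792

The determinant is -3792.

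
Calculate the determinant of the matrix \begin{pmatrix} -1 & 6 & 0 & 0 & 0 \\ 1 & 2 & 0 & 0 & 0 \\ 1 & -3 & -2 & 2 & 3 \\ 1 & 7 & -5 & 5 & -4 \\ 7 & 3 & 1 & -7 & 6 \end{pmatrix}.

The matrix is block lower-triangular with a 2×2 block and a 3×3 block on the diagonal, so its determinant equals the product of the determinants of the diagonal blocks.
det of the 2×2 block = -8
det of the 3×3 block = 138
det = (-8)·(138) = -1104

The determinant is -1104.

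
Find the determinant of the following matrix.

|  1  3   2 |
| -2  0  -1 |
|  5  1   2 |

The determinant is -6.

Expand along row 2:
  − (-2) · |3 2; 1 2| = −(-2)·(6 − 2) = 8
  − (-1) · |1 3; 5 1| = −(-1)·(1 − 15) = -14
Sum: (8) + (-14) = -6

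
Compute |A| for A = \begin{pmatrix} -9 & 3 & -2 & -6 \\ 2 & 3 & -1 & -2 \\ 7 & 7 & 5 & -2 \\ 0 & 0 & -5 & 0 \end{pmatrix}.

Expand along row 4 (it has 3 zeros):
  − (-5) · M_43   where M_43 = det([-9 3 -6; 2 3 -2; 7 7 -2]) = -60
det = (-1)·(-5)·(-60) = -300

|A| = -300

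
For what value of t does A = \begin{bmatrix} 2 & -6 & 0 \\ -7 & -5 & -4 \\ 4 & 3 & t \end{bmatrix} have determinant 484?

Expanding along the column containing t, det(A) is linear in t: det(A) = (-52)·t + (120).
Set (-52)·t + (120) = 484  ⇒  (-52)·t = 364  ⇒  t = -7.

-7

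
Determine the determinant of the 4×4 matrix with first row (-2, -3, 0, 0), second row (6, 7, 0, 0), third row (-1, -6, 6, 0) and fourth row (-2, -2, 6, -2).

The matrix is block lower-triangular with a 2×2 block and a 2×2 block on the diagonal, so its determinant equals the product of the determinants of the diagonal blocks.
det of the 2×2 block = 4
det of the 2×2 block = -12
det = (4)·(-12) = -48

The determinant is -48.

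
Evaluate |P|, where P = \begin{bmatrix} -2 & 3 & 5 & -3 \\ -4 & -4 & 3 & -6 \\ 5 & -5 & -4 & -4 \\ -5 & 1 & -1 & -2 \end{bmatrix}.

Expand along row 1:
  + (-2) · M_11   where M_11 = det([-4 3 -6; -5 -4 -4; 1 -1 -2]) = -112
  − (3) · M_12   where M_12 = det([-4 3 -6; 5 -4 -4; -5 -1 -2]) = 224
  + (5) · M_13   where M_13 = det([-4 -4 -6; 5 -5 -4; -5 1 -2]) = -56
  − (-3) · M_14   where M_14 = det([-4 -4 3; 5 -5 -4; -5 1 -1]) = -196
det = (+1)·(-2)·(-112) + (-1)·(3)·(224) + (+1)·(5)·(-56) + (-1)·(-3)·(-196) = -1316

-1316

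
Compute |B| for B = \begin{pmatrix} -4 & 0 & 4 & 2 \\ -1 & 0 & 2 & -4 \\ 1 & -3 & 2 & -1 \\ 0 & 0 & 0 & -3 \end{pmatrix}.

36

Expand along row 4 (it has 3 zeros):
  + (-3) · M_44   where M_44 = det([-4 0 4; -1 0 2; 1 -3 2]) = -12
det = (+1)·(-3)·(-12) = 36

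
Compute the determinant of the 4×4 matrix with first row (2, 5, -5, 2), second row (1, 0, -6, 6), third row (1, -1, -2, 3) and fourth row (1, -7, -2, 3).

114

Expand along row 2 (it has 1 zero):
  − (1) · M_21   where M_21 = det([5 -5 2; -1 -2 3; -7 -2 3]) = 66
  − (-6) · M_23   where M_23 = det([2 5 2; 1 -1 3; 1 -7 3]) = 24
  + (6) · M_24   where M_24 = det([2 5 -5; 1 -1 -2; 1 -7 -2]) = 6
det = (-1)·(1)·(66) + (-1)·(-6)·(24) + (+1)·(6)·(6) = 114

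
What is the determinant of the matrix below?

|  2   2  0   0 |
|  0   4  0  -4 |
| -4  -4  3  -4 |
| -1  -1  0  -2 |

-48

Expand along column 3 (it has 3 zeros):
  + (3) · M_33   where M_33 = det([2 2 0; 0 4 -4; -1 -1 -2]) = -16
det = (+1)·(3)·(-16) = -48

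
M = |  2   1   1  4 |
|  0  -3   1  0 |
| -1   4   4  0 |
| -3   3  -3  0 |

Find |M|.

-216

Expand along column 4 (it has 3 zeros):
  − (4) · M_14   where M_14 = det([0 -3 1; -1 4 4; -3 3 -3]) = 54
det = (-1)·(4)·(54) = -216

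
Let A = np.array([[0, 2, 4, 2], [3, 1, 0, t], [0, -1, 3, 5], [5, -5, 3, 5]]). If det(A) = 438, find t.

Expanding along the column containing t, det(A) is linear in t: det(A) = (50)·t + (238).
Set (50)·t + (238) = 438  ⇒  (50)·t = 200  ⇒  t = 4.

4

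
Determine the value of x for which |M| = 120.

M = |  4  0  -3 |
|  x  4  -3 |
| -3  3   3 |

x = -8

Expanding along the row containing x, det(M) is linear in x: det(M) = (-9)·x + (48).
Set (-9)·x + (48) = 120  ⇒  (-9)·x = 72  ⇒  x = -8.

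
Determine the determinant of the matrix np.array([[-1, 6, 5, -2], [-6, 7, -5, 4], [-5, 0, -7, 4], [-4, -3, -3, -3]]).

Expand along row 3 (it has 1 zero):
  + (-5) · M_31   where M_31 = det([6 5 -2; 7 -5 4; -3 -3 -3]) = 279
  + (-7) · M_33   where M_33 = det([-1 6 -2; -6 7 4; -4 -3 -3]) = -287
  − (4) · M_34   where M_34 = det([-1 6 5; -6 7 -5; -4 -3 -3]) = 278
det = (+1)·(-5)·(279) + (+1)·(-7)·(-287) + (-1)·(4)·(278) = -498

-498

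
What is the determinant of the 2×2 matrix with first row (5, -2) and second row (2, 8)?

The determinant is 44.

det = 5·8 − (-2)·2 = 40 − (-4) = 44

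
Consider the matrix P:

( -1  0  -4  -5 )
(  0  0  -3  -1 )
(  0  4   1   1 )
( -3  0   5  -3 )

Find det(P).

det(P) = -76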